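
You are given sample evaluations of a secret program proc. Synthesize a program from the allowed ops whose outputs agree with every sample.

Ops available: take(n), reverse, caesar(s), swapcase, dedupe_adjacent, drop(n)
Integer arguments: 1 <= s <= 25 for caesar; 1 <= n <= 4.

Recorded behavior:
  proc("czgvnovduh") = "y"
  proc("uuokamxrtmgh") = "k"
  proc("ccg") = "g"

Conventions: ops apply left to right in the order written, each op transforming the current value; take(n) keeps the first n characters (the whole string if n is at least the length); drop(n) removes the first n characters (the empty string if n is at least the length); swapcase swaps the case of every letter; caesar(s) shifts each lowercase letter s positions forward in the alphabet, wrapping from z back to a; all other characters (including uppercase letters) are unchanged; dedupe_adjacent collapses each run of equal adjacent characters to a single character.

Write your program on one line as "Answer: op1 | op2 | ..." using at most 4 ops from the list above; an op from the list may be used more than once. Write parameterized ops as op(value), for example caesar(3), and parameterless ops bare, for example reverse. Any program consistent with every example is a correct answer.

caesar(4) | reverse | take(2) | drop(1)

Check, running the answer program on each example:
  "czgvnovduh" -> "gdkzrszhyl" -> "lyhzsrzkdg" -> "ly" -> "y"
  "uuokamxrtmgh" -> "yysoeqbvxqkl" -> "lkqxvbqeosyy" -> "lk" -> "k"
  "ccg" -> "ggk" -> "kgg" -> "kg" -> "g"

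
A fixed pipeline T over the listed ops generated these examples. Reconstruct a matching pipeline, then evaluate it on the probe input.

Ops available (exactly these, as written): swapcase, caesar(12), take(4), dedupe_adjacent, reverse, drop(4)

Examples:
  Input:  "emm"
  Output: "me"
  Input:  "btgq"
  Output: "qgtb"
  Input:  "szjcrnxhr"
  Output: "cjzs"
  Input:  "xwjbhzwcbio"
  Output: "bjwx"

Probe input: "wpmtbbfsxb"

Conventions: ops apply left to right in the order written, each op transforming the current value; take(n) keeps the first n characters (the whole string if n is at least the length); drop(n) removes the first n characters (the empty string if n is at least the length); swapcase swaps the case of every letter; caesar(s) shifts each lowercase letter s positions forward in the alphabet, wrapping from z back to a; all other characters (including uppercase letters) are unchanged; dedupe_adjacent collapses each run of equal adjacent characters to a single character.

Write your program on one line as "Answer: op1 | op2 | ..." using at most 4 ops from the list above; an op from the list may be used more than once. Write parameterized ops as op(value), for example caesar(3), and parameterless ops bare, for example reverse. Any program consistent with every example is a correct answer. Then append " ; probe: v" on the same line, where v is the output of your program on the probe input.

take(4) | dedupe_adjacent | reverse ; probe: "tmpw"

Check, running the answer program on each example:
  "emm" -> "emm" -> "em" -> "me"
  "btgq" -> "btgq" -> "btgq" -> "qgtb"
  "szjcrnxhr" -> "szjc" -> "szjc" -> "cjzs"
  "xwjbhzwcbio" -> "xwjb" -> "xwjb" -> "bjwx"
  probe: "wpmtbbfsxb" -> "wpmt" -> "wpmt" -> "tmpw"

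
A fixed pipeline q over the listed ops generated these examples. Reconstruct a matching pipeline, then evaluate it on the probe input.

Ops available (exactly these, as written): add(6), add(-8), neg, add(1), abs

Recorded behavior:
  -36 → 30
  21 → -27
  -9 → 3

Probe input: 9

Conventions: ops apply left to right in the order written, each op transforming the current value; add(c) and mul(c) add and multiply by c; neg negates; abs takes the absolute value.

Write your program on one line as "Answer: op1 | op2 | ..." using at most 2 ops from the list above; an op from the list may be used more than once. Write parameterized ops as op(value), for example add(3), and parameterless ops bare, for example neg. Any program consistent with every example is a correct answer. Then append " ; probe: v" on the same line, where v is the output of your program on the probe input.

add(6) | neg ; probe: -15

Check, running the answer program on each example:
  -36 -> -30 -> 30
  21 -> 27 -> -27
  -9 -> -3 -> 3
  probe: 9 -> 15 -> -15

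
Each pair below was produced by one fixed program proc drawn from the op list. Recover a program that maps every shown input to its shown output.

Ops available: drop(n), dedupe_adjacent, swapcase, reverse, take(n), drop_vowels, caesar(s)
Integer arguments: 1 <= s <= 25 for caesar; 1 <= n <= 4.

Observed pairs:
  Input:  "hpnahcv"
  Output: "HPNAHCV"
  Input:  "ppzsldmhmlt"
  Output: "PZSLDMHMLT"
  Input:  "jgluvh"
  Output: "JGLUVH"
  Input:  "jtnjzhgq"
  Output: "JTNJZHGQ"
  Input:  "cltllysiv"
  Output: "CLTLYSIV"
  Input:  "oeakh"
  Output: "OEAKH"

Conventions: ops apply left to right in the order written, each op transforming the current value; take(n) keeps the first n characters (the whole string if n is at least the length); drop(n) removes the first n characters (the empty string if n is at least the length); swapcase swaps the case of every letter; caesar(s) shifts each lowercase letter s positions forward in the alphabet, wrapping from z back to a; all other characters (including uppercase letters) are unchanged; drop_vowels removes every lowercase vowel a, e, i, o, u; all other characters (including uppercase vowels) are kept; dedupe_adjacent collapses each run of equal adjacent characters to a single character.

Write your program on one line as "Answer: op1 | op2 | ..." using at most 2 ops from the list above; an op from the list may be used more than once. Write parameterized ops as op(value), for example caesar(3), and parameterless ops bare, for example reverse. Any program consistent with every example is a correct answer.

dedupe_adjacent | swapcase

Check, running the answer program on each example:
  "hpnahcv" -> "hpnahcv" -> "HPNAHCV"
  "ppzsldmhmlt" -> "pzsldmhmlt" -> "PZSLDMHMLT"
  "jgluvh" -> "jgluvh" -> "JGLUVH"
  "jtnjzhgq" -> "jtnjzhgq" -> "JTNJZHGQ"
  "cltllysiv" -> "cltlysiv" -> "CLTLYSIV"
  "oeakh" -> "oeakh" -> "OEAKH"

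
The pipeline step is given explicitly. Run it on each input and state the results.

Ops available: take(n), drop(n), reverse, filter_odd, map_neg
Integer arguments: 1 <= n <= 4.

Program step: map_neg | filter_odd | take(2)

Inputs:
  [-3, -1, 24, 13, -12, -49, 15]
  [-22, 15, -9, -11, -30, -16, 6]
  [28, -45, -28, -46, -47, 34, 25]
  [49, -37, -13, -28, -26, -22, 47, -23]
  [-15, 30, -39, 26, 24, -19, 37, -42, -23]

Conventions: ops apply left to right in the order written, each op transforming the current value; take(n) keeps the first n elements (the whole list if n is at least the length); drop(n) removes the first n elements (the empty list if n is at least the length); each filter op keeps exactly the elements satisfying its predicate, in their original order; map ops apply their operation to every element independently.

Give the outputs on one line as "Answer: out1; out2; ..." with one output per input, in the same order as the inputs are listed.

[3, 1]; [-15, 9]; [45, 47]; [-49, 37]; [15, 39]

Execution, op by op:
  [-3, -1, 24, 13, -12, -49, 15] -> [3, 1, -24, -13, 12, 49, -15] -> [3, 1, -13, 49, -15] -> [3, 1]
  [-22, 15, -9, -11, -30, -16, 6] -> [22, -15, 9, 11, 30, 16, -6] -> [-15, 9, 11] -> [-15, 9]
  [28, -45, -28, -46, -47, 34, 25] -> [-28, 45, 28, 46, 47, -34, -25] -> [45, 47, -25] -> [45, 47]
  [49, -37, -13, -28, -26, -22, 47, -23] -> [-49, 37, 13, 28, 26, 22, -47, 23] -> [-49, 37, 13, -47, 23] -> [-49, 37]
  [-15, 30, -39, 26, 24, -19, 37, -42, -23] -> [15, -30, 39, -26, -24, 19, -37, 42, 23] -> [15, 39, 19, -37, 23] -> [15, 39]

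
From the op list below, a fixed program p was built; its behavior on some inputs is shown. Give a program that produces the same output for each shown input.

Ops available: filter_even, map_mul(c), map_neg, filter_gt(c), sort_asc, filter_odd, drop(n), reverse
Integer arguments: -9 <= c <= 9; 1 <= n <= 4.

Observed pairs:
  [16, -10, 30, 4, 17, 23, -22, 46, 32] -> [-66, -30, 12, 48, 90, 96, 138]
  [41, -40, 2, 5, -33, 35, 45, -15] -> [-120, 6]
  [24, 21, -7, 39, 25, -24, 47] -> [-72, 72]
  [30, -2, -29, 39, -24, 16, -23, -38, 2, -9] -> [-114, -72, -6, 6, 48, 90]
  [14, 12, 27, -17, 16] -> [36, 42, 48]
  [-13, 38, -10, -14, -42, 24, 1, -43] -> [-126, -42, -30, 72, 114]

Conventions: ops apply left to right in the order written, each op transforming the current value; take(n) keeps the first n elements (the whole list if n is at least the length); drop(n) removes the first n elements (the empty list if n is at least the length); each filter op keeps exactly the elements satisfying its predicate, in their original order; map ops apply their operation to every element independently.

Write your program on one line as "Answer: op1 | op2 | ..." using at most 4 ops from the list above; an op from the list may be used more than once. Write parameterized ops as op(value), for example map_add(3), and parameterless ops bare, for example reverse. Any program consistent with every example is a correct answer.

map_mul(3) | reverse | filter_even | sort_asc

Check, running the answer program on each example:
  [16, -10, 30, 4, 17, 23, -22, 46, 32] -> [48, -30, 90, 12, 51, 69, -66, 138, 96] -> [96, 138, -66, 69, 51, 12, 90, -30, 48] -> [96, 138, -66, 12, 90, -30, 48] -> [-66, -30, 12, 48, 90, 96, 138]
  [41, -40, 2, 5, -33, 35, 45, -15] -> [123, -120, 6, 15, -99, 105, 135, -45] -> [-45, 135, 105, -99, 15, 6, -120, 123] -> [6, -120] -> [-120, 6]
  [24, 21, -7, 39, 25, -24, 47] -> [72, 63, -21, 117, 75, -72, 141] -> [141, -72, 75, 117, -21, 63, 72] -> [-72, 72] -> [-72, 72]
  [30, -2, -29, 39, -24, 16, -23, -38, 2, -9] -> [90, -6, -87, 117, -72, 48, -69, -114, 6, -27] -> [-27, 6, -114, -69, 48, -72, 117, -87, -6, 90] -> [6, -114, 48, -72, -6, 90] -> [-114, -72, -6, 6, 48, 90]
  [14, 12, 27, -17, 16] -> [42, 36, 81, -51, 48] -> [48, -51, 81, 36, 42] -> [48, 36, 42] -> [36, 42, 48]
  [-13, 38, -10, -14, -42, 24, 1, -43] -> [-39, 114, -30, -42, -126, 72, 3, -129] -> [-129, 3, 72, -126, -42, -30, 114, -39] -> [72, -126, -42, -30, 114] -> [-126, -42, -30, 72, 114]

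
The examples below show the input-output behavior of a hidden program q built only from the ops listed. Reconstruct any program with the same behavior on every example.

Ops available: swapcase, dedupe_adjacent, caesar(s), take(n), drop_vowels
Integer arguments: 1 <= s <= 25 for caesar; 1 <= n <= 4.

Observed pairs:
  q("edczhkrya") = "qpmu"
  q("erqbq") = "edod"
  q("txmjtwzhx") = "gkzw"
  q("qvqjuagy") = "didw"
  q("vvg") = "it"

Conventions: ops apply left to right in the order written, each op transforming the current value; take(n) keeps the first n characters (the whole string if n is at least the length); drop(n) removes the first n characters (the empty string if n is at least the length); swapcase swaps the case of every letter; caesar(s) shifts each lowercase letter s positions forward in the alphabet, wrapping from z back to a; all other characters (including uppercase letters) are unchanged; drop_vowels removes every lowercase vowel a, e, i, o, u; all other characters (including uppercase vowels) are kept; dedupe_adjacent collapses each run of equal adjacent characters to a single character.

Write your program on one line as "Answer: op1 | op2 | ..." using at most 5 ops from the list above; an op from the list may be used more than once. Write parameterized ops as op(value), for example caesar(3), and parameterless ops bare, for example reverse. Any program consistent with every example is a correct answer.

drop_vowels | caesar(13) | dedupe_adjacent | take(4)

Check, running the answer program on each example:
  "edczhkrya" -> "dczhkry" -> "qpmuxel" -> "qpmuxel" -> "qpmu"
  "erqbq" -> "rqbq" -> "edod" -> "edod" -> "edod"
  "txmjtwzhx" -> "txmjtwzhx" -> "gkzwgjmuk" -> "gkzwgjmuk" -> "gkzw"
  "qvqjuagy" -> "qvqjgy" -> "didwtl" -> "didwtl" -> "didw"
  "vvg" -> "vvg" -> "iit" -> "it" -> "it"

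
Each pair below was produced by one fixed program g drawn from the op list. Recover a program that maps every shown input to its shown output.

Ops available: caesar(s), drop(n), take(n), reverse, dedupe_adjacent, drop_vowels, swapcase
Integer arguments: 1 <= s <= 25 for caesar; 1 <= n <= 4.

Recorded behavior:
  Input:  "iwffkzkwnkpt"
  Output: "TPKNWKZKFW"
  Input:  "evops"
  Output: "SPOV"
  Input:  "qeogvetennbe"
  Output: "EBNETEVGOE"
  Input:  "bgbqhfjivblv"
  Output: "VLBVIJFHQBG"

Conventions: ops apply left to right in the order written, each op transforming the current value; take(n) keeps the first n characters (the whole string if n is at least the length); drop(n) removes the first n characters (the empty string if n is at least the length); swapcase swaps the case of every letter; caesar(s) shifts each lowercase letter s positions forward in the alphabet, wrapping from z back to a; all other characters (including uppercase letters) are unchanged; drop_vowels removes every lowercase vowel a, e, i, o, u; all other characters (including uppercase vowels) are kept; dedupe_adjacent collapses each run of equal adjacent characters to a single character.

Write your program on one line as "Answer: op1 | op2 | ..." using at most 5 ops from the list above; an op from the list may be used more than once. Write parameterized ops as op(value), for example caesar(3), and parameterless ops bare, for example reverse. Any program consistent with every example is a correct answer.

drop(1) | reverse | dedupe_adjacent | swapcase

Check, running the answer program on each example:
  "iwffkzkwnkpt" -> "wffkzkwnkpt" -> "tpknwkzkffw" -> "tpknwkzkfw" -> "TPKNWKZKFW"
  "evops" -> "vops" -> "spov" -> "spov" -> "SPOV"
  "qeogvetennbe" -> "eogvetennbe" -> "ebnnetevgoe" -> "ebnetevgoe" -> "EBNETEVGOE"
  "bgbqhfjivblv" -> "gbqhfjivblv" -> "vlbvijfhqbg" -> "vlbvijfhqbg" -> "VLBVIJFHQBG"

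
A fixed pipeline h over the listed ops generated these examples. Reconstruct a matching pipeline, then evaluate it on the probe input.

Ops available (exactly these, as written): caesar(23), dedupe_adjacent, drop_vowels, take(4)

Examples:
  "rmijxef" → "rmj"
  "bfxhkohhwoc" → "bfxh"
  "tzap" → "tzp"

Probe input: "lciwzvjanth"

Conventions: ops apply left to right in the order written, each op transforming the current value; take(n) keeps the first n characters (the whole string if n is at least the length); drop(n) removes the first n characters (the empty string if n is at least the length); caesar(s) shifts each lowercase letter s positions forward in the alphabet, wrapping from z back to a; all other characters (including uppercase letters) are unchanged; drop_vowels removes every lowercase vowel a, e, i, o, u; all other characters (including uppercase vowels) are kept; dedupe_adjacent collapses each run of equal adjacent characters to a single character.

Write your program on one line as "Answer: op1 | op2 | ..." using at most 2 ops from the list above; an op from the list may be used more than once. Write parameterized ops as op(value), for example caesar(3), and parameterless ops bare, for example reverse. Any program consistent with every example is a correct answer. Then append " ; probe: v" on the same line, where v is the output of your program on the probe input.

take(4) | drop_vowels ; probe: "lcw"

Check, running the answer program on each example:
  "rmijxef" -> "rmij" -> "rmj"
  "bfxhkohhwoc" -> "bfxh" -> "bfxh"
  "tzap" -> "tzap" -> "tzp"
  probe: "lciwzvjanth" -> "lciw" -> "lcw"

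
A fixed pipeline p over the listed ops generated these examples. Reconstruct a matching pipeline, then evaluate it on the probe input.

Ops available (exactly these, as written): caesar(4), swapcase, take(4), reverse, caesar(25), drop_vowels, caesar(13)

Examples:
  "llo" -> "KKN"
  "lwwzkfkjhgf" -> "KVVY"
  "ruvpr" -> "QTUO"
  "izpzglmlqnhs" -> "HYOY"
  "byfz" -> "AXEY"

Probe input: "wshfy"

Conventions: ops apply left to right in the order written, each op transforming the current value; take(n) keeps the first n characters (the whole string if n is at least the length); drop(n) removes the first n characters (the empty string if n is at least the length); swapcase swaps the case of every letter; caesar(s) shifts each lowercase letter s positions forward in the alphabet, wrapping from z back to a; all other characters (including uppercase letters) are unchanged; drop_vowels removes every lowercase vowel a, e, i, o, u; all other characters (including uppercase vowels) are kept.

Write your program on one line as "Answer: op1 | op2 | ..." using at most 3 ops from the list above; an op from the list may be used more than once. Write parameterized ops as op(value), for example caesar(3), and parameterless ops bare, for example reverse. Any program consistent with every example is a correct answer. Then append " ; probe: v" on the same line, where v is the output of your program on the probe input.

caesar(25) | swapcase | take(4) ; probe: "VRGE"

Check, running the answer program on each example:
  "llo" -> "kkn" -> "KKN" -> "KKN"
  "lwwzkfkjhgf" -> "kvvyjejigfe" -> "KVVYJEJIGFE" -> "KVVY"
  "ruvpr" -> "qtuoq" -> "QTUOQ" -> "QTUO"
  "izpzglmlqnhs" -> "hyoyfklkpmgr" -> "HYOYFKLKPMGR" -> "HYOY"
  "byfz" -> "axey" -> "AXEY" -> "AXEY"
  probe: "wshfy" -> "vrgex" -> "VRGEX" -> "VRGE"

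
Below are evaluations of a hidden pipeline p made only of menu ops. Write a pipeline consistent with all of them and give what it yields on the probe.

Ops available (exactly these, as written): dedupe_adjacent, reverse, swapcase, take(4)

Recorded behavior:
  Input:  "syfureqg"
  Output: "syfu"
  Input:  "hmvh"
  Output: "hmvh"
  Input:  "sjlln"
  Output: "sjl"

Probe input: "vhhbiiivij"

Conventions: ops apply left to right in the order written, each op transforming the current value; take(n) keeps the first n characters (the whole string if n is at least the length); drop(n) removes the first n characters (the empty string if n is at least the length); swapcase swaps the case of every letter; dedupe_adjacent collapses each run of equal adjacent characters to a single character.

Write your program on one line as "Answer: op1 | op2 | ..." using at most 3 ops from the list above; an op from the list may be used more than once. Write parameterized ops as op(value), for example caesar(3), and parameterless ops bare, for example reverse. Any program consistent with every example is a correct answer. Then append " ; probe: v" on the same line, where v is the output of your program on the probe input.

take(4) | dedupe_adjacent ; probe: "vhb"

Check, running the answer program on each example:
  "syfureqg" -> "syfu" -> "syfu"
  "hmvh" -> "hmvh" -> "hmvh"
  "sjlln" -> "sjll" -> "sjl"
  probe: "vhhbiiivij" -> "vhhb" -> "vhb"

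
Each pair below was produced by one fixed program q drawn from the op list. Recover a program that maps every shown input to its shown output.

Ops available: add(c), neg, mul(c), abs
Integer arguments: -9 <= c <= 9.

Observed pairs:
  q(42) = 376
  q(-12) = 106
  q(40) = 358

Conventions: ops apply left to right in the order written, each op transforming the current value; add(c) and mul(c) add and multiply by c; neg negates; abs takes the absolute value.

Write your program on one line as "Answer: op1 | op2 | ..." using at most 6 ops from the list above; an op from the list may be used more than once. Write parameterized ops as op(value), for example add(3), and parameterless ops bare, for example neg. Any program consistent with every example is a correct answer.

neg | mul(9) | abs | add(-9) | add(7)

Check, running the answer program on each example:
  42 -> -42 -> -378 -> 378 -> 369 -> 376
  -12 -> 12 -> 108 -> 108 -> 99 -> 106
  40 -> -40 -> -360 -> 360 -> 351 -> 358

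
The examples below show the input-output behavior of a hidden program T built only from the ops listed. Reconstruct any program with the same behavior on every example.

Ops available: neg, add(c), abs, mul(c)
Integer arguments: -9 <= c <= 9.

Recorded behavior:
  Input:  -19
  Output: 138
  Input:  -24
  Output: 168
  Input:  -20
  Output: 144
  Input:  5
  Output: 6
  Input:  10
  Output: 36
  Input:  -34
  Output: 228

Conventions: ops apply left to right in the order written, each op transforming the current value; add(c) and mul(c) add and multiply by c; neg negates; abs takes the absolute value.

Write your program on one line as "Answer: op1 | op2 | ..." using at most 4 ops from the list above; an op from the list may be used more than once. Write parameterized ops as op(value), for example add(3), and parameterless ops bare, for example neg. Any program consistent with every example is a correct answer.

add(-4) | neg | abs | mul(6)

Check, running the answer program on each example:
  -19 -> -23 -> 23 -> 23 -> 138
  -24 -> -28 -> 28 -> 28 -> 168
  -20 -> -24 -> 24 -> 24 -> 144
  5 -> 1 -> -1 -> 1 -> 6
  10 -> 6 -> -6 -> 6 -> 36
  -34 -> -38 -> 38 -> 38 -> 228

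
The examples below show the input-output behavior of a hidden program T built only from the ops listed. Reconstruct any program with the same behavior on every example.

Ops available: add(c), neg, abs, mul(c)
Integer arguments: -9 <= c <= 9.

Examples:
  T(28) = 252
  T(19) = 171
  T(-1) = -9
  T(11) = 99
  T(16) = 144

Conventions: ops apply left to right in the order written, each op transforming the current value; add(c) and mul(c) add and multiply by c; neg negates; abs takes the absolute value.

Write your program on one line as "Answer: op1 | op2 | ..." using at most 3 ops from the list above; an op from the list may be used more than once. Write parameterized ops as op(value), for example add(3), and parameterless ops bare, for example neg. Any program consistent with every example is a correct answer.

mul(-9) | neg

Check, running the answer program on each example:
  28 -> -252 -> 252
  19 -> -171 -> 171
  -1 -> 9 -> -9
  11 -> -99 -> 99
  16 -> -144 -> 144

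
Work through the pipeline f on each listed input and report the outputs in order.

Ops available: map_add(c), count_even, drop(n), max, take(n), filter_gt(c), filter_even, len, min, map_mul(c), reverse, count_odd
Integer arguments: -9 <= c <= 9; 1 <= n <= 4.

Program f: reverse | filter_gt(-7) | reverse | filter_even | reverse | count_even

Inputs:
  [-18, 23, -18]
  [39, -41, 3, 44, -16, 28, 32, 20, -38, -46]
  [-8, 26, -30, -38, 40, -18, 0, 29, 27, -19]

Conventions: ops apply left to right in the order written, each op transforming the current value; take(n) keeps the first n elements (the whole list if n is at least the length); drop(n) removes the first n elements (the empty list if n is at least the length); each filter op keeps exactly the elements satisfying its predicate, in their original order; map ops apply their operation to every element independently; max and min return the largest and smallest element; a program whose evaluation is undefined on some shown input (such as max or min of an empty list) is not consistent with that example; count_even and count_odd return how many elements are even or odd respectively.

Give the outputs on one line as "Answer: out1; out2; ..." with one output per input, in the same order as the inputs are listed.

0; 4; 3

Execution, op by op:
  [-18, 23, -18] -> [-18, 23, -18] -> [23] -> [23] -> [] -> [] -> 0
  [39, -41, 3, 44, -16, 28, 32, 20, -38, -46] -> [-46, -38, 20, 32, 28, -16, 44, 3, -41, 39] -> [20, 32, 28, 44, 3, 39] -> [39, 3, 44, 28, 32, 20] -> [44, 28, 32, 20] -> [20, 32, 28, 44] -> 4
  [-8, 26, -30, -38, 40, -18, 0, 29, 27, -19] -> [-19, 27, 29, 0, -18, 40, -38, -30, 26, -8] -> [27, 29, 0, 40, 26] -> [26, 40, 0, 29, 27] -> [26, 40, 0] -> [0, 40, 26] -> 3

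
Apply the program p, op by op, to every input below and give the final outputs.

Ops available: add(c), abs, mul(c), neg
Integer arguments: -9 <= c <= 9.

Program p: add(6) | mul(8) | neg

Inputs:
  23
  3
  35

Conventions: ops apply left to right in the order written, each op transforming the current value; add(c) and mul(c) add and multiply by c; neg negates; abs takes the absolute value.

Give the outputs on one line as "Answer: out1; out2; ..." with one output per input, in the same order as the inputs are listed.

Execution, op by op:
  23 -> 29 -> 232 -> -232
  3 -> 9 -> 72 -> -72
  35 -> 41 -> 328 -> -328

-232; -72; -328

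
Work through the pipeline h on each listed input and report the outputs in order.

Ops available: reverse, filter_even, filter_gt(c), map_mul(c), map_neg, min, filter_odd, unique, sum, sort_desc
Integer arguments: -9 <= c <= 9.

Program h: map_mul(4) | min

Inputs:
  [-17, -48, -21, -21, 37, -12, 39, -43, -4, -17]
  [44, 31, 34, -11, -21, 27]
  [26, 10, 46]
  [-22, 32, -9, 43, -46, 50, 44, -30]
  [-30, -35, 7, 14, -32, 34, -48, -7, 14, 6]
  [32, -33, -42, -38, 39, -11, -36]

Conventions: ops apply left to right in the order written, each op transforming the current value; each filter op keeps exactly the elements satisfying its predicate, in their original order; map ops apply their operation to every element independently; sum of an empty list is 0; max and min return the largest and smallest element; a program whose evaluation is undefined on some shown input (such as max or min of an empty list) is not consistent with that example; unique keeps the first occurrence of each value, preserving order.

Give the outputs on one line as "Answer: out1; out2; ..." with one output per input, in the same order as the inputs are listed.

Execution, op by op:
  [-17, -48, -21, -21, 37, -12, 39, -43, -4, -17] -> [-68, -192, -84, -84, 148, -48, 156, -172, -16, -68] -> -192
  [44, 31, 34, -11, -21, 27] -> [176, 124, 136, -44, -84, 108] -> -84
  [26, 10, 46] -> [104, 40, 184] -> 40
  [-22, 32, -9, 43, -46, 50, 44, -30] -> [-88, 128, -36, 172, -184, 200, 176, -120] -> -184
  [-30, -35, 7, 14, -32, 34, -48, -7, 14, 6] -> [-120, -140, 28, 56, -128, 136, -192, -28, 56, 24] -> -192
  [32, -33, -42, -38, 39, -11, -36] -> [128, -132, -168, -152, 156, -44, -144] -> -168

-192; -84; 40; -184; -192; -168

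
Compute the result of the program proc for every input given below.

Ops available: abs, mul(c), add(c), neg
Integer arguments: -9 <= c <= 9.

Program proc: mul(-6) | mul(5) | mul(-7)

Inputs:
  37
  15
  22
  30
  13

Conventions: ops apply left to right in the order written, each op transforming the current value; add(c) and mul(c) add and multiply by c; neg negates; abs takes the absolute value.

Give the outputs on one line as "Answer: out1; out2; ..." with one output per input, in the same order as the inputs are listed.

7770; 3150; 4620; 6300; 2730

Execution, op by op:
  37 -> -222 -> -1110 -> 7770
  15 -> -90 -> -450 -> 3150
  22 -> -132 -> -660 -> 4620
  30 -> -180 -> -900 -> 6300
  13 -> -78 -> -390 -> 2730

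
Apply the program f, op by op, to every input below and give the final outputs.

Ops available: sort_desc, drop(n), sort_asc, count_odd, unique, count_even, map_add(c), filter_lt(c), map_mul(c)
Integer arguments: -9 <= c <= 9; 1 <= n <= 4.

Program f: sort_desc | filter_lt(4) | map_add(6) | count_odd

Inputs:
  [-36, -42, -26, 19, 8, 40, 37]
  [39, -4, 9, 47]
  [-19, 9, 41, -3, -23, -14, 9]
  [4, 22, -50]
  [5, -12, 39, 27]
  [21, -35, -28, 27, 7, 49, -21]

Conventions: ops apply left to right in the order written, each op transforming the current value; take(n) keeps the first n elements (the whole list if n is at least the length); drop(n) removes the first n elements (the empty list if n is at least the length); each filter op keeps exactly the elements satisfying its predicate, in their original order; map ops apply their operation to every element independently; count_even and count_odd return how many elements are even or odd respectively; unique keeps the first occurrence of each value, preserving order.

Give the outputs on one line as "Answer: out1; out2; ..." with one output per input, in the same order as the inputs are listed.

Execution, op by op:
  [-36, -42, -26, 19, 8, 40, 37] -> [40, 37, 19, 8, -26, -36, -42] -> [-26, -36, -42] -> [-20, -30, -36] -> 0
  [39, -4, 9, 47] -> [47, 39, 9, -4] -> [-4] -> [2] -> 0
  [-19, 9, 41, -3, -23, -14, 9] -> [41, 9, 9, -3, -14, -19, -23] -> [-3, -14, -19, -23] -> [3, -8, -13, -17] -> 3
  [4, 22, -50] -> [22, 4, -50] -> [-50] -> [-44] -> 0
  [5, -12, 39, 27] -> [39, 27, 5, -12] -> [-12] -> [-6] -> 0
  [21, -35, -28, 27, 7, 49, -21] -> [49, 27, 21, 7, -21, -28, -35] -> [-21, -28, -35] -> [-15, -22, -29] -> 2

0; 0; 3; 0; 0; 2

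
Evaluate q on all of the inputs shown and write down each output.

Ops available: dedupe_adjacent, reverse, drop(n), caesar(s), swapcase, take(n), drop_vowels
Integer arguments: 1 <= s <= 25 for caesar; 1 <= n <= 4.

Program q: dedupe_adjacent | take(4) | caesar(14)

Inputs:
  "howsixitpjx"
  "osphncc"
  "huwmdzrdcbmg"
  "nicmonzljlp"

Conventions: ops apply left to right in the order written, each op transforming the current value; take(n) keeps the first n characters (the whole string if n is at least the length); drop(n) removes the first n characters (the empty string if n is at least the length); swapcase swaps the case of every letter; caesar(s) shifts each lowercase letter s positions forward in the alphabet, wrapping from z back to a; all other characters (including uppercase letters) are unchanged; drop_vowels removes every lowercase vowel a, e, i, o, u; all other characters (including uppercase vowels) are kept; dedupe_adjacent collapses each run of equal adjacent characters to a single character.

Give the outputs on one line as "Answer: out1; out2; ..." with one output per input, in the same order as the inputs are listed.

Execution, op by op:
  "howsixitpjx" -> "howsixitpjx" -> "hows" -> "vckg"
  "osphncc" -> "osphnc" -> "osph" -> "cgdv"
  "huwmdzrdcbmg" -> "huwmdzrdcbmg" -> "huwm" -> "vika"
  "nicmonzljlp" -> "nicmonzljlp" -> "nicm" -> "bwqa"

"vckg"; "cgdv"; "vika"; "bwqa"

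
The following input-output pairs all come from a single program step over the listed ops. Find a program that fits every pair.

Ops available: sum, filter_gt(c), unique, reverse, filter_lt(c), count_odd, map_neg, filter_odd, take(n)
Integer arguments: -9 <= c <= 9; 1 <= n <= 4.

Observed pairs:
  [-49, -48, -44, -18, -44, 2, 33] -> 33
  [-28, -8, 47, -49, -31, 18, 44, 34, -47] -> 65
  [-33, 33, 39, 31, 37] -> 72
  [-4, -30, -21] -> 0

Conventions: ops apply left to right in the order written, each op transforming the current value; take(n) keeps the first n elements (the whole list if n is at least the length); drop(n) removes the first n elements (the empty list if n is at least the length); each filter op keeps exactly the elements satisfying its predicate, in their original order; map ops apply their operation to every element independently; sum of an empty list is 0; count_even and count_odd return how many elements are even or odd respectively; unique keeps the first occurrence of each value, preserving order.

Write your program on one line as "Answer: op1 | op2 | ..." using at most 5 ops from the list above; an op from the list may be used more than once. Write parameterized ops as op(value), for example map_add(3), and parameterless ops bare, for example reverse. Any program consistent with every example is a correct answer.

filter_gt(1) | filter_gt(6) | take(2) | reverse | sum

Check, running the answer program on each example:
  [-49, -48, -44, -18, -44, 2, 33] -> [2, 33] -> [33] -> [33] -> [33] -> 33
  [-28, -8, 47, -49, -31, 18, 44, 34, -47] -> [47, 18, 44, 34] -> [47, 18, 44, 34] -> [47, 18] -> [18, 47] -> 65
  [-33, 33, 39, 31, 37] -> [33, 39, 31, 37] -> [33, 39, 31, 37] -> [33, 39] -> [39, 33] -> 72
  [-4, -30, -21] -> [] -> [] -> [] -> [] -> 0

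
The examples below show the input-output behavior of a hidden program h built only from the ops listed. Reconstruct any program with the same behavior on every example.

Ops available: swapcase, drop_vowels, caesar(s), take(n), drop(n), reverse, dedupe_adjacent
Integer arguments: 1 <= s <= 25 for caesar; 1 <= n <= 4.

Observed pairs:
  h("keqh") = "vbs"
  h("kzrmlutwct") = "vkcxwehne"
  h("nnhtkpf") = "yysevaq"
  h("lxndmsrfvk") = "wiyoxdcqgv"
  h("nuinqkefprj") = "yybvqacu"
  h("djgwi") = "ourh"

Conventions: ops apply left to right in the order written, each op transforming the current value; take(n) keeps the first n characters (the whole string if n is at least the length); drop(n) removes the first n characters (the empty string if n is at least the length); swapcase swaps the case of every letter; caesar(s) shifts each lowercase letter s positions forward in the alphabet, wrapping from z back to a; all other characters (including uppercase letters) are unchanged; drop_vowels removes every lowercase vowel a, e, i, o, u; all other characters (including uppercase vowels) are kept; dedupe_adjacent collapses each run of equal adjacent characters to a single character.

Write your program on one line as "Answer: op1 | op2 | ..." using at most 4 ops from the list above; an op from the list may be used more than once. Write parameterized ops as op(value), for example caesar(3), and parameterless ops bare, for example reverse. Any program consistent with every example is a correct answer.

drop_vowels | caesar(9) | caesar(10) | caesar(18)

Check, running the answer program on each example:
  "keqh" -> "kqh" -> "tzq" -> "dja" -> "vbs"
  "kzrmlutwct" -> "kzrmltwct" -> "tiavucflc" -> "dskfempvm" -> "vkcxwehne"
  "nnhtkpf" -> "nnhtkpf" -> "wwqctyo" -> "ggamdiy" -> "yysevaq"
  "lxndmsrfvk" -> "lxndmsrfvk" -> "ugwmvbaoet" -> "eqgwflkyod" -> "wiyoxdcqgv"
  "nuinqkefprj" -> "nnqkfprj" -> "wwztoyas" -> "ggjdyikc" -> "yybvqacu"
  "djgwi" -> "djgw" -> "mspf" -> "wczp" -> "ourh"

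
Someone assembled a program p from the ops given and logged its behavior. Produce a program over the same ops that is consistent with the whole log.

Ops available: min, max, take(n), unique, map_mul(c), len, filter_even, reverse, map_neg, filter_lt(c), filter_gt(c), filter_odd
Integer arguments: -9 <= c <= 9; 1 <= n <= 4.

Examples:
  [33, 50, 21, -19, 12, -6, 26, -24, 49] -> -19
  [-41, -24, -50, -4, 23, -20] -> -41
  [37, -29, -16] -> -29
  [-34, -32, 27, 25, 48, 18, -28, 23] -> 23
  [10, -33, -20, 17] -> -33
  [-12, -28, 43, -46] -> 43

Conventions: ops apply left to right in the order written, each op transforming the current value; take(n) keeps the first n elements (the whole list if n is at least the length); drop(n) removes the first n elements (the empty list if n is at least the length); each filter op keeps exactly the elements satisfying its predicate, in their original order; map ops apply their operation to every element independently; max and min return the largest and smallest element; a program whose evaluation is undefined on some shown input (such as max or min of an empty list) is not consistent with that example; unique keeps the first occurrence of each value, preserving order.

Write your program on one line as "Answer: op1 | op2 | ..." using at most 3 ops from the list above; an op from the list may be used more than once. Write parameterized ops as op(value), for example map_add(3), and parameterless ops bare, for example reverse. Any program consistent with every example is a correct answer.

filter_odd | min

Check, running the answer program on each example:
  [33, 50, 21, -19, 12, -6, 26, -24, 49] -> [33, 21, -19, 49] -> -19
  [-41, -24, -50, -4, 23, -20] -> [-41, 23] -> -41
  [37, -29, -16] -> [37, -29] -> -29
  [-34, -32, 27, 25, 48, 18, -28, 23] -> [27, 25, 23] -> 23
  [10, -33, -20, 17] -> [-33, 17] -> -33
  [-12, -28, 43, -46] -> [43] -> 43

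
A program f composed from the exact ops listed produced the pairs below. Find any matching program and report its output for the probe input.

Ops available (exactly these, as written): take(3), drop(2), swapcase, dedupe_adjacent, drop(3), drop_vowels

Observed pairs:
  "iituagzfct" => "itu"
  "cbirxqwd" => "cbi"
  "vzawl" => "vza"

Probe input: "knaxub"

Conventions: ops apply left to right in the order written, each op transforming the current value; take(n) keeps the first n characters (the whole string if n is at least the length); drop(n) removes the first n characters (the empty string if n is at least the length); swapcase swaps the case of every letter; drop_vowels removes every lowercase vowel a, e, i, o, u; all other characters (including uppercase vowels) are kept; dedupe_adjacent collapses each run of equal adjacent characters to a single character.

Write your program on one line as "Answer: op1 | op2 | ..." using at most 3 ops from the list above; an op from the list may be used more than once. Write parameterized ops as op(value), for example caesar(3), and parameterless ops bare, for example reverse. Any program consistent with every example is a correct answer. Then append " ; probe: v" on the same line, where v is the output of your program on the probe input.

dedupe_adjacent | take(3) ; probe: "kna"

Check, running the answer program on each example:
  "iituagzfct" -> "ituagzfct" -> "itu"
  "cbirxqwd" -> "cbirxqwd" -> "cbi"
  "vzawl" -> "vzawl" -> "vza"
  probe: "knaxub" -> "knaxub" -> "kna"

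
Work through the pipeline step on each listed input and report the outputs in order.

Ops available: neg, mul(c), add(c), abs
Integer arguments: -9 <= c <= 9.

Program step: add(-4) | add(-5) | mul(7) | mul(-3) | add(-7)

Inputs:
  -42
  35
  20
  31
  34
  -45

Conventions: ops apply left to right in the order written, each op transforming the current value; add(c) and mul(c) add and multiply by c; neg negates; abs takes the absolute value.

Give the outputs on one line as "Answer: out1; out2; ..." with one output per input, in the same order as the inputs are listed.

1064; -553; -238; -469; -532; 1127

Execution, op by op:
  -42 -> -46 -> -51 -> -357 -> 1071 -> 1064
  35 -> 31 -> 26 -> 182 -> -546 -> -553
  20 -> 16 -> 11 -> 77 -> -231 -> -238
  31 -> 27 -> 22 -> 154 -> -462 -> -469
  34 -> 30 -> 25 -> 175 -> -525 -> -532
  -45 -> -49 -> -54 -> -378 -> 1134 -> 1127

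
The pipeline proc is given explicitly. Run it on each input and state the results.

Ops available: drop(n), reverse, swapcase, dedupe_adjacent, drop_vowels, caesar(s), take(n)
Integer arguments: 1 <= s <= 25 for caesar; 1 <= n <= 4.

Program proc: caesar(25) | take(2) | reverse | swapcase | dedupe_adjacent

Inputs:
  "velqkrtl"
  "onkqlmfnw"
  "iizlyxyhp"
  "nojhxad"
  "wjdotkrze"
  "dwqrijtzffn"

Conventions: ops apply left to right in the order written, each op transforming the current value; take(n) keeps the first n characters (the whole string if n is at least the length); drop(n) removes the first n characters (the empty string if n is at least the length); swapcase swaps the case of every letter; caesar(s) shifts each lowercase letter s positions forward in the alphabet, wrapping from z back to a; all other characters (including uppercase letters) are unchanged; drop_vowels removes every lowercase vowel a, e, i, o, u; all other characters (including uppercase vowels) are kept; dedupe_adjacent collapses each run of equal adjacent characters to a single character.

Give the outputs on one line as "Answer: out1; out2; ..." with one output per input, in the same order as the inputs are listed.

"DU"; "MN"; "H"; "NM"; "IV"; "VC"

Execution, op by op:
  "velqkrtl" -> "udkpjqsk" -> "ud" -> "du" -> "DU" -> "DU"
  "onkqlmfnw" -> "nmjpklemv" -> "nm" -> "mn" -> "MN" -> "MN"
  "iizlyxyhp" -> "hhykxwxgo" -> "hh" -> "hh" -> "HH" -> "H"
  "nojhxad" -> "mnigwzc" -> "mn" -> "nm" -> "NM" -> "NM"
  "wjdotkrze" -> "vicnsjqyd" -> "vi" -> "iv" -> "IV" -> "IV"
  "dwqrijtzffn" -> "cvpqhisyeem" -> "cv" -> "vc" -> "VC" -> "VC"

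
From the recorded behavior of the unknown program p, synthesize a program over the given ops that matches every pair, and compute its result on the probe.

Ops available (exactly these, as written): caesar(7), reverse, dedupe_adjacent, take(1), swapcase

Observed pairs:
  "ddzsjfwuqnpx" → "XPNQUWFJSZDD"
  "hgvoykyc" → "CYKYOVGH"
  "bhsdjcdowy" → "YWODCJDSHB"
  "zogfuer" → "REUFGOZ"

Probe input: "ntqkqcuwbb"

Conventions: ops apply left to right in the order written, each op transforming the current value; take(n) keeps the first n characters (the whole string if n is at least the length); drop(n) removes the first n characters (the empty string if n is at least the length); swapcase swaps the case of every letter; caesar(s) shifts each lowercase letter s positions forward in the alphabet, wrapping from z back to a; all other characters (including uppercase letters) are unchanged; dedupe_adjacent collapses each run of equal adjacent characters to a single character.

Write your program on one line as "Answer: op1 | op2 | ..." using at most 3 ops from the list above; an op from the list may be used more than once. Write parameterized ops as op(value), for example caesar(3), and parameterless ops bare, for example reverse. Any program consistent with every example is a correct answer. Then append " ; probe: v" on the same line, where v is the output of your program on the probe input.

reverse | swapcase ; probe: "BBWUCQKQTN"

Check, running the answer program on each example:
  "ddzsjfwuqnpx" -> "xpnquwfjszdd" -> "XPNQUWFJSZDD"
  "hgvoykyc" -> "cykyovgh" -> "CYKYOVGH"
  "bhsdjcdowy" -> "ywodcjdshb" -> "YWODCJDSHB"
  "zogfuer" -> "reufgoz" -> "REUFGOZ"
  probe: "ntqkqcuwbb" -> "bbwucqkqtn" -> "BBWUCQKQTN"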